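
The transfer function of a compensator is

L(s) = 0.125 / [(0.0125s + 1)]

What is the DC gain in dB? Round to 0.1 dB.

-18.1 dB

L(0) = 0.125 · 1 / 1 = 0.125
20 log₁₀(0.125) ≈ -18.06 dB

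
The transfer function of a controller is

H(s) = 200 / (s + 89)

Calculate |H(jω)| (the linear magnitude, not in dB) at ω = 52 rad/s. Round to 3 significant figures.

1.94

At s = jω = j52:
pole (s+89): 89 + j52 → |·| = √(89²+52²) = √10625 ≈ 103.08, ∠ = arctan(52/89) ≈ 30.30°
|H| = 200 / 103.08 ≈ 1.9402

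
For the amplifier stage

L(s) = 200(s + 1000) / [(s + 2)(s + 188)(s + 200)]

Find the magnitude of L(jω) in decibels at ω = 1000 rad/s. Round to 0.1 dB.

At s = jω = j1000:
zero (s+1000): 1000 + j1000 → |·| = √(1000²+1000²) = √2000000 ≈ 1414.2, ∠ = arctan(1000/1000) ≈ 45.00°
pole (s+2): 2 + j1000 → |·| = √(2²+1000²) = √1000004 ≈ 1000, ∠ = arctan(1000/2) ≈ 89.89°
pole (s+188): 188 + j1000 → |·| = √(188²+1000²) = √1035344 ≈ 1017.5, ∠ = arctan(1000/188) ≈ 79.35°
pole (s+200): 200 + j1000 → |·| = √(200²+1000²) = √1040000 ≈ 1019.8, ∠ = arctan(1000/200) ≈ 78.69°
|L| = 200 · 1414.2 / 1.0376e+09 ≈ 0.00027259
Gain = 20 log₁₀(0.00027259) ≈ -71.29 dB

-71.3 dB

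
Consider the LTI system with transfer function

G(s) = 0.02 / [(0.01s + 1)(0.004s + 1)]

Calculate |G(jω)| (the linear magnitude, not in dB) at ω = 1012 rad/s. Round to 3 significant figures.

At ω = 1012 rad/s:
pole (1 + j1012·0.01) = 1 + j10.12 → |·| ≈ 10.169, ∠ ≈ 84.36°
pole (1 + j1012·0.004) = 1 + j4.048 → |·| ≈ 4.1697, ∠ ≈ 76.12°
|G| = 0.02 · 1 / (10.169 · 4.1697) ≈ 0.00047168

0.000472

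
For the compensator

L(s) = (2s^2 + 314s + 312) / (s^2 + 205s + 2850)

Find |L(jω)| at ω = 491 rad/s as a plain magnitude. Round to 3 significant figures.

Substitute s = j491:
Numerator: 2(j491)^2 + 314(j491) + 312 = -481850 + j154174
Denominator: (j491)^2 + 205(j491) + 2850 = -238231 + j100655
|N| = √(481850² + 154174²) ≈ 5.0591e+05, ∠N ≈ 162.26°
|D| = √(238231² + 100655²) ≈ 2.5862e+05, ∠D ≈ 157.10°
|L| = 5.0591e+05 / 2.5862e+05 ≈ 1.9562

1.96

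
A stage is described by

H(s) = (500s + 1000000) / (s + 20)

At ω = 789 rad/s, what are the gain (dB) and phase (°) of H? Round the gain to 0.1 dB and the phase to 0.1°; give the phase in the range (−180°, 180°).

62.7 dB, -67.0°

Substitute s = j789:
Numerator: 500(j789) + 1000000 = 1000000 + j394500
Denominator: (j789) + 20 = 20 + j789
|N| = √(1000000² + 394500²) ≈ 1.075e+06, ∠N ≈ 21.53°
|D| = √(20² + 789²) ≈ 789.25, ∠D ≈ 88.55°
|H| = 1.075e+06 / 789.25 ≈ 1362.1
Gain = 20 log₁₀(1362.1) ≈ 62.68 dB
∠H = 21.53° − 88.55° = -67.02°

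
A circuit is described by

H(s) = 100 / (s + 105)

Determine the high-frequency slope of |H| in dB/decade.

-20 dB/decade

Each pole contributes −20 dB/decade at high frequency; each zero contributes +20 dB/decade.
Net: 0 zero(s) − 1 pole(s) → -20 dB/decade.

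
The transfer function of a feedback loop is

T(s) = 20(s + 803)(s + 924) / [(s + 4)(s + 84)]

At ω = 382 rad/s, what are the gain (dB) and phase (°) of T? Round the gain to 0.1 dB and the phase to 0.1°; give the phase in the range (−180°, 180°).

At s = jω = j382:
zero (s+803): 803 + j382 → |·| = √(803²+382²) = √790733 ≈ 889.23, ∠ = arctan(382/803) ≈ 25.44°
zero (s+924): 924 + j382 → |·| = √(924²+382²) = √999700 ≈ 999.85, ∠ = arctan(382/924) ≈ 22.46°
pole (s+4): 4 + j382 → |·| = √(4²+382²) = √145940 ≈ 382.02, ∠ = arctan(382/4) ≈ 89.40°
pole (s+84): 84 + j382 → |·| = √(84²+382²) = √152980 ≈ 391.13, ∠ = arctan(382/84) ≈ 77.60°
|T| = 20 · 8.891e+05 / 1.4942e+05 ≈ 119.01
Gain = 20 log₁₀(119.01) ≈ 41.51 dB
∠T = 47.90° − 167.00° = -119.10°

41.5 dB, -119.1°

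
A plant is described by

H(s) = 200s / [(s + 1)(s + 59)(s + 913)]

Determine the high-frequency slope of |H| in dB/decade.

-40 dB/decade

Each pole contributes −20 dB/decade at high frequency; each zero contributes +20 dB/decade.
Net: 1 zero(s) − 3 pole(s) → -40 dB/decade.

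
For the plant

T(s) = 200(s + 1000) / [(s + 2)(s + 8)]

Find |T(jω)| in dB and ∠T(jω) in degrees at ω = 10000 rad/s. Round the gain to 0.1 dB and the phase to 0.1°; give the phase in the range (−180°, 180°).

-33.9 dB, -95.7°

At s = jω = j10000:
zero (s+1000): 1000 + j10000 → |·| = √(1000²+10000²) = √101000000 ≈ 10050, ∠ = arctan(10000/1000) ≈ 84.29°
pole (s+2): 2 + j10000 → |·| = √(2²+10000²) = √100000004 ≈ 10000, ∠ = arctan(10000/2) ≈ 89.99°
pole (s+8): 8 + j10000 → |·| = √(8²+10000²) = √100000064 ≈ 10000, ∠ = arctan(10000/8) ≈ 89.95°
|T| = 200 · 10050 / 1e+08 ≈ 0.0201
Gain = 20 log₁₀(0.0201) ≈ -33.94 dB
∠T = 84.29° − 179.94° = -95.65°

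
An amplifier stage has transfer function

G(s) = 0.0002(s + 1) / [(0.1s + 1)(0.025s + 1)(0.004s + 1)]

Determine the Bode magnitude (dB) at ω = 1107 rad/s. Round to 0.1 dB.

-96.0 dB

At ω = 1107 rad/s:
zero (1 + j1107·1) = 1 + j1107 → |·| ≈ 1107, ∠ ≈ 89.95°
pole (1 + j1107·0.1) = 1 + j110.7 → |·| ≈ 110.7, ∠ ≈ 89.48°
pole (1 + j1107·0.025) = 1 + j27.675 → |·| ≈ 27.693, ∠ ≈ 87.93°
pole (1 + j1107·0.004) = 1 + j4.428 → |·| ≈ 4.5395, ∠ ≈ 77.27°
|G| = 0.0002 · 1107 / (110.7 · 27.693 · 4.5395) ≈ 1.5909e-05
Gain = 20 log₁₀(1.5909e-05) ≈ -95.97 dB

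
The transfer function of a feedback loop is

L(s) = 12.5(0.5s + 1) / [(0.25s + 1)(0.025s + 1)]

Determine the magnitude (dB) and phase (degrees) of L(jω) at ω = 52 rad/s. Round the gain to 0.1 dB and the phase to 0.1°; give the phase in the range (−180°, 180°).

At ω = 52 rad/s:
zero (1 + j52·0.5) = 1 + j26 → |·| ≈ 26.019, ∠ ≈ 87.80°
pole (1 + j52·0.25) = 1 + j13 → |·| ≈ 13.038, ∠ ≈ 85.60°
pole (1 + j52·0.025) = 1 + j1.3 → |·| ≈ 1.6401, ∠ ≈ 52.43°
|L| = 12.5 · 26.019 / (13.038 · 1.6401) ≈ 15.21
Gain = 20 log₁₀(15.21) ≈ 23.64 dB
∠L = (87.80°) − (85.60° + 52.43°) = -50.23°

23.6 dB, -50.2°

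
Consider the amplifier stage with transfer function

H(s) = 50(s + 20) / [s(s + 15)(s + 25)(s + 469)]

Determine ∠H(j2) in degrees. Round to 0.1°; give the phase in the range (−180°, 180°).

-96.7°

At s = jω = j2:
zero (s+20): 20 + j2 → |·| = √(20²+2²) = √404 ≈ 20.1, ∠ = arctan(2/20) ≈ 5.71°
pole (s+15): 15 + j2 → |·| = √(15²+2²) = √229 ≈ 15.133, ∠ = arctan(2/15) ≈ 7.59°
pole (s+25): 25 + j2 → |·| = √(25²+2²) = √629 ≈ 25.08, ∠ = arctan(2/25) ≈ 4.57°
pole (s+469): 469 + j2 → |·| = √(469²+2²) = √219965 ≈ 469, ∠ = arctan(2/469) ≈ 0.24°
pole at origin: |s| = 2, ∠ = 90.00° (in denominator)
∠H = 5.71° − 102.40° = -96.69°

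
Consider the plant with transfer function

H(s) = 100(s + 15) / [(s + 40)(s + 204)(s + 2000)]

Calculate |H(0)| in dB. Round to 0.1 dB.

H(0) = 100·15 / (40·204·2000) ≈ 9.1912e-05
20 log₁₀(9.1912e-05) ≈ -80.73 dB

-80.7 dB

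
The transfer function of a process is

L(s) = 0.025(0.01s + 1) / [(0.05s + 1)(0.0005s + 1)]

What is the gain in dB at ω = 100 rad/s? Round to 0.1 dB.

-43.2 dB

At ω = 100 rad/s:
zero (1 + j100·0.01) = 1 + j1 → |·| ≈ 1.4142, ∠ ≈ 45.00°
pole (1 + j100·0.05) = 1 + j5 → |·| ≈ 5.099, ∠ ≈ 78.69°
pole (1 + j100·0.0005) = 1 + j0.05 → |·| ≈ 1.0012, ∠ ≈ 2.86°
|L| = 0.025 · 1.4142 / (5.099 · 1.0012) ≈ 0.0069254
Gain = 20 log₁₀(0.0069254) ≈ -43.19 dB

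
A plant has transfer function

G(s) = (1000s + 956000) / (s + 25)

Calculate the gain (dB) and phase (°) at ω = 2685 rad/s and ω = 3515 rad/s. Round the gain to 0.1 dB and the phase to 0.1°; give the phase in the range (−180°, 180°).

Substitute s = j2685:
Numerator: 1000(j2685) + 956000 = 956000 + j2685000
Denominator: (j2685) + 25 = 25 + j2685
|N| = √(956000² + 2685000²) ≈ 2.8501e+06, ∠N ≈ 70.40°
|D| = √(25² + 2685²) ≈ 2685.1, ∠D ≈ 89.47°
|G| = 2.8501e+06 / 2685.1 ≈ 1061.5
Gain = 20 log₁₀(1061.5) ≈ 60.52 dB
∠G = 70.40° − 89.47° = -19.07°

Substitute s = j3515:
Numerator: 1000(j3515) + 956000 = 956000 + j3515000
Denominator: (j3515) + 25 = 25 + j3515
|N| = √(956000² + 3515000²) ≈ 3.6427e+06, ∠N ≈ 74.78°
|D| = √(25² + 3515²) ≈ 3515.1, ∠D ≈ 89.59°
|G| = 3.6427e+06 / 3515.1 ≈ 1036.3
Gain = 20 log₁₀(1036.3) ≈ 60.31 dB
∠G = 74.78° − 89.59° = -14.81°

ω = 2685: 60.5 dB, -19.1°; ω = 3515: 60.3 dB, -14.8°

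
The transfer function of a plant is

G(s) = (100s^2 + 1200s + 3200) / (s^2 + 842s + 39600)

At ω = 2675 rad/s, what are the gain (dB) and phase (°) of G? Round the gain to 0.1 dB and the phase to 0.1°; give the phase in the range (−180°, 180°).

Substitute s = j2675:
Numerator: 100(j2675)^2 + 1200(j2675) + 3200 = -715559300 + j3210000
Denominator: (j2675)^2 + 842(j2675) + 39600 = -7116025 + j2252350
|N| = √(715559300² + 3210000²) ≈ 7.1557e+08, ∠N ≈ 179.74°
|D| = √(7116025² + 2252350²) ≈ 7.464e+06, ∠D ≈ 162.44°
|G| = 7.1557e+08 / 7.464e+06 ≈ 95.87
Gain = 20 log₁₀(95.87) ≈ 39.63 dB
∠G = 179.74° − 162.44° = 17.30°

39.6 dB, 17.3°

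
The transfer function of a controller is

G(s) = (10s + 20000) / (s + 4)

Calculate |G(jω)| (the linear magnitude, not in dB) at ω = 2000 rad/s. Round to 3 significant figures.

14.1

Substitute s = j2000:
Numerator: 10(j2000) + 20000 = 20000 + j20000
Denominator: (j2000) + 4 = 4 + j2000
|N| = √(20000² + 20000²) ≈ 28284, ∠N ≈ 45.00°
|D| = √(4² + 2000²) ≈ 2000, ∠D ≈ 89.89°
|G| = 28284 / 2000 ≈ 14.142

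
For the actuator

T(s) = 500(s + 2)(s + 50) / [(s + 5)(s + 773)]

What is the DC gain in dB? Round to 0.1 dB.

T(0) = 500·2·50 / (5·773) ≈ 12.937
20 log₁₀(12.937) ≈ 22.24 dB

22.2 dB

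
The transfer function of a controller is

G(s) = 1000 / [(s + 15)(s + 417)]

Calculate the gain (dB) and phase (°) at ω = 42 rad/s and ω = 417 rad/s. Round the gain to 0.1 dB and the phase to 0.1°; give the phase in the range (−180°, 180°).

ω = 42: -25.4 dB, -76.1°; ω = 417: -47.8 dB, -132.9°

At s = jω = j42:
pole (s+15): 15 + j42 → |·| = √(15²+42²) = √1989 ≈ 44.598, ∠ = arctan(42/15) ≈ 70.35°
pole (s+417): 417 + j42 → |·| = √(417²+42²) = √175653 ≈ 419.11, ∠ = arctan(42/417) ≈ 5.75°
|G| = 1000 / 18691 ≈ 0.053502
Gain = 20 log₁₀(0.053502) ≈ -25.43 dB
∠G = 0.00° − 76.10° = -76.10°

At s = jω = j417:
pole (s+15): 15 + j417 → |·| = √(15²+417²) = √174114 ≈ 417.27, ∠ = arctan(417/15) ≈ 87.94°
pole (s+417): 417 + j417 → |·| = √(417²+417²) = √347778 ≈ 589.73, ∠ = arctan(417/417) ≈ 45.00°
|G| = 1000 / 2.4608e+05 ≈ 0.0040637
Gain = 20 log₁₀(0.0040637) ≈ -47.82 dB
∠G = 0.00° − 132.94° = -132.94°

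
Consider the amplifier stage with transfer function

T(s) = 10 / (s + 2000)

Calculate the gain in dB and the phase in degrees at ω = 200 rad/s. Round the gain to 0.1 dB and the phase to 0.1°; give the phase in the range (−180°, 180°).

At s = jω = j200:
pole (s+2000): 2000 + j200 → |·| = √(2000²+200²) = √4040000 ≈ 2010, ∠ = arctan(200/2000) ≈ 5.71°
|T| = 10 / 2010 ≈ 0.0049751
Gain = 20 log₁₀(0.0049751) ≈ -46.06 dB
∠T = 0.00° − 5.71° = -5.71°

-46.1 dB, -5.7°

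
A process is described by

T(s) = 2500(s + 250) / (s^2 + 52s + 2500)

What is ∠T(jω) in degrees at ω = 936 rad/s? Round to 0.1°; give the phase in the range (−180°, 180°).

At s = jω = j936:
zero (s+250): 250 + j936 → |·| = √(250²+936²) = √938596 ≈ 968.81, ∠ = arctan(936/250) ≈ 75.05°
quadratic: (j936)² + 52·j936 + 2500 = -873596 + j48672 → |·| ≈ 8.7495e+05, ∠ ≈ 176.81°
∠T = 75.05° − 176.81° = -101.76°

-101.8°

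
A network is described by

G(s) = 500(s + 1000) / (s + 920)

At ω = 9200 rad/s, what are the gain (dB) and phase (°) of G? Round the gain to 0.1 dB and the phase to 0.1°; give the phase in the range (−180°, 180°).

54.0 dB, -0.5°

At s = jω = j9200:
zero (s+1000): 1000 + j9200 → |·| = √(1000²+9200²) = √85640000 ≈ 9254.2, ∠ = arctan(9200/1000) ≈ 83.80°
pole (s+920): 920 + j9200 → |·| = √(920²+9200²) = √85486400 ≈ 9245.9, ∠ = arctan(9200/920) ≈ 84.29°
|G| = 500 · 9254.2 / 9245.9 ≈ 500.45
Gain = 20 log₁₀(500.45) ≈ 53.99 dB
∠G = 83.80° − 84.29° = -0.49°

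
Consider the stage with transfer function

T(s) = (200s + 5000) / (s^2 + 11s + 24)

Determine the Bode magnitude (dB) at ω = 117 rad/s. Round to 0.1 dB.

Substitute s = j117:
Numerator: 200(j117) + 5000 = 5000 + j23400
Denominator: (j117)^2 + 11(j117) + 24 = -13665 + j1287
|N| = √(5000² + 23400²) ≈ 23928, ∠N ≈ 77.94°
|D| = √(13665² + 1287²) ≈ 13725, ∠D ≈ 174.62°
|T| = 23928 / 13725 ≈ 1.7434
Gain = 20 log₁₀(1.7434) ≈ 4.83 dB

4.8 dB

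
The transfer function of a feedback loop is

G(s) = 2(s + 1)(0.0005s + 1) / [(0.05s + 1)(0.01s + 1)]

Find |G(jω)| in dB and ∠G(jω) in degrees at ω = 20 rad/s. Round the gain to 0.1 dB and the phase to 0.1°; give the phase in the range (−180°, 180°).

28.9 dB, 31.4°

At ω = 20 rad/s:
zero (1 + j20·1) = 1 + j20 → |·| ≈ 20.025, ∠ ≈ 87.14°
zero (1 + j20·0.0005) = 1 + j0.01 → |·| ≈ 1, ∠ ≈ 0.57°
pole (1 + j20·0.05) = 1 + j1 → |·| ≈ 1.4142, ∠ ≈ 45.00°
pole (1 + j20·0.01) = 1 + j0.2 → |·| ≈ 1.0198, ∠ ≈ 11.31°
|G| = 2 · 20.025 · 1 / (1.4142 · 1.0198) ≈ 27.77
Gain = 20 log₁₀(27.77) ≈ 28.87 dB
∠G = (87.14° + 0.57°) − (45.00° + 11.31°) = 31.40°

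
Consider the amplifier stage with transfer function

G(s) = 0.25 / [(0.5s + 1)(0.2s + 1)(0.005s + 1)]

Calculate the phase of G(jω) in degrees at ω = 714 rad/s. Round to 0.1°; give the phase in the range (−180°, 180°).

106.2°

At ω = 714 rad/s:
pole (1 + j714·0.5) = 1 + j357 → |·| ≈ 357, ∠ ≈ 89.84°
pole (1 + j714·0.2) = 1 + j142.8 → |·| ≈ 142.8, ∠ ≈ 89.60°
pole (1 + j714·0.005) = 1 + j3.57 → |·| ≈ 3.7074, ∠ ≈ 74.35°
∠G = (0°) − (89.84° + 89.60° + 74.35°) = -253.79° ≡ 106.21° (principal value)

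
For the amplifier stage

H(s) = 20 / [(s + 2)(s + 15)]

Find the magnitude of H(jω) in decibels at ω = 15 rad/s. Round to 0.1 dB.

At s = jω = j15:
pole (s+2): 2 + j15 → |·| = √(2²+15²) = √229 ≈ 15.133, ∠ = arctan(15/2) ≈ 82.41°
pole (s+15): 15 + j15 → |·| = √(15²+15²) = √450 ≈ 21.213, ∠ = arctan(15/15) ≈ 45.00°
|H| = 20 / 321.02 ≈ 0.062301
Gain = 20 log₁₀(0.062301) ≈ -24.11 dB

-24.1 dB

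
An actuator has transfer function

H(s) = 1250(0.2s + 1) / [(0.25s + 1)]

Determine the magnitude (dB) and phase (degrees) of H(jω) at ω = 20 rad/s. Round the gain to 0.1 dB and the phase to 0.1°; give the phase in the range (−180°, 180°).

At ω = 20 rad/s:
zero (1 + j20·0.2) = 1 + j4 → |·| ≈ 4.1231, ∠ ≈ 75.96°
pole (1 + j20·0.25) = 1 + j5 → |·| ≈ 5.099, ∠ ≈ 78.69°
|H| = 1250 · 4.1231 / (5.099) ≈ 1010.8
Gain = 20 log₁₀(1010.8) ≈ 60.09 dB
∠H = (75.96°) − (78.69°) = -2.73°

60.1 dB, -2.7°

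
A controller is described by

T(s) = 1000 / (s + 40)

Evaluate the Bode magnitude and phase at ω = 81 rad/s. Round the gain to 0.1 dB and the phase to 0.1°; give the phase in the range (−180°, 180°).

20.9 dB, -63.7°

At s = jω = j81:
pole (s+40): 40 + j81 → |·| = √(40²+81²) = √8161 ≈ 90.338, ∠ = arctan(81/40) ≈ 63.72°
|T| = 1000 / 90.338 ≈ 11.07
Gain = 20 log₁₀(11.07) ≈ 20.88 dB
∠T = 0.00° − 63.72° = -63.72°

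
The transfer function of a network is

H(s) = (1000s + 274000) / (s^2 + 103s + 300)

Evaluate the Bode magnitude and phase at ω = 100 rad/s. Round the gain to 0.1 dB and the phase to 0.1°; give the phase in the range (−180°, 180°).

Substitute s = j100:
Numerator: 1000(j100) + 274000 = 274000 + j100000
Denominator: (j100)^2 + 103(j100) + 300 = -9700 + j10300
|N| = √(274000² + 100000²) ≈ 2.9168e+05, ∠N ≈ 20.05°
|D| = √(9700² + 10300²) ≈ 14148, ∠D ≈ 133.28°
|H| = 2.9168e+05 / 14148 ≈ 20.616
Gain = 20 log₁₀(20.616) ≈ 26.28 dB
∠H = 20.05° − 133.28° = -113.23°

26.3 dB, -113.2°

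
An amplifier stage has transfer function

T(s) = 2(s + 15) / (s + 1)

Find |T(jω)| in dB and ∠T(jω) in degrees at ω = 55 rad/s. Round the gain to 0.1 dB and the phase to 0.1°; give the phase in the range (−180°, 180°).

At s = jω = j55:
zero (s+15): 15 + j55 → |·| = √(15²+55²) = √3250 ≈ 57.009, ∠ = arctan(55/15) ≈ 74.74°
pole (s+1): 1 + j55 → |·| = √(1²+55²) = √3026 ≈ 55.009, ∠ = arctan(55/1) ≈ 88.96°
|T| = 2 · 57.009 / 55.009 ≈ 2.0727
Gain = 20 log₁₀(2.0727) ≈ 6.33 dB
∠T = 74.74° − 88.96° = -14.22°

6.3 dB, -14.2°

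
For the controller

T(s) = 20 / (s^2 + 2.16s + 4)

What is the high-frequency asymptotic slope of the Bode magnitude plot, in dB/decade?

Each pole contributes −20 dB/decade at high frequency; each zero contributes +20 dB/decade.
Net: 0 zero(s) − 2 pole(s) → -40 dB/decade.

-40 dB/decade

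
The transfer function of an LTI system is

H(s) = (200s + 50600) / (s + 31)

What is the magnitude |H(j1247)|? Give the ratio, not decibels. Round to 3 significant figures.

204

Substitute s = j1247:
Numerator: 200(j1247) + 50600 = 50600 + j249400
Denominator: (j1247) + 31 = 31 + j1247
|N| = √(50600² + 249400²) ≈ 2.5448e+05, ∠N ≈ 78.53°
|D| = √(31² + 1247²) ≈ 1247.4, ∠D ≈ 88.58°
|H| = 2.5448e+05 / 1247.4 ≈ 204.01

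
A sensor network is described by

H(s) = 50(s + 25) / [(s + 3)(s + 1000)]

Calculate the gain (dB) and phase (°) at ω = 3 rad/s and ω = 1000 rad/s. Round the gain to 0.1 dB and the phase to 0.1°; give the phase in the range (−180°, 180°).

At s = jω = j3:
zero (s+25): 25 + j3 → |·| = √(25²+3²) = √634 ≈ 25.179, ∠ = arctan(3/25) ≈ 6.84°
pole (s+3): 3 + j3 → |·| = √(3²+3²) = √18 ≈ 4.2426, ∠ = arctan(3/3) ≈ 45.00°
pole (s+1000): 1000 + j3 → |·| = √(1000²+3²) = √1000009 ≈ 1000, ∠ = arctan(3/1000) ≈ 0.17°
|H| = 50 · 25.179 / 4242.6 ≈ 0.29674
Gain = 20 log₁₀(0.29674) ≈ -10.55 dB
∠H = 6.84° − 45.17° = -38.33°

At s = jω = j1000:
zero (s+25): 25 + j1000 → |·| = √(25²+1000²) = √1000625 ≈ 1000.3, ∠ = arctan(1000/25) ≈ 88.57°
pole (s+3): 3 + j1000 → |·| = √(3²+1000²) = √1000009 ≈ 1000, ∠ = arctan(1000/3) ≈ 89.83°
pole (s+1000): 1000 + j1000 → |·| = √(1000²+1000²) = √2000000 ≈ 1414.2, ∠ = arctan(1000/1000) ≈ 45.00°
|H| = 50 · 1000.3 / 1.4142e+06 ≈ 0.035366
Gain = 20 log₁₀(0.035366) ≈ -29.03 dB
∠H = 88.57° − 134.83° = -46.26°

ω = 3: -10.6 dB, -38.3°; ω = 1000: -29.0 dB, -46.3°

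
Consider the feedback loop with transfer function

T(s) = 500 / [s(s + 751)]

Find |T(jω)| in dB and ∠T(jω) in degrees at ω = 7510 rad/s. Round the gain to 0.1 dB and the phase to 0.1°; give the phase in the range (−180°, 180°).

At s = jω = j7510:
pole (s+751): 751 + j7510 → |·| = √(751²+7510²) = √56964101 ≈ 7547.5, ∠ = arctan(7510/751) ≈ 84.29°
pole at origin: |s| = 7510, ∠ = 90.00° (in denominator)
|T| = 500 / 5.6682e+07 ≈ 8.8211e-06
Gain = 20 log₁₀(8.8211e-06) ≈ -101.09 dB
∠T = 0.00° − 174.29° = -174.29°

-101.1 dB, -174.3°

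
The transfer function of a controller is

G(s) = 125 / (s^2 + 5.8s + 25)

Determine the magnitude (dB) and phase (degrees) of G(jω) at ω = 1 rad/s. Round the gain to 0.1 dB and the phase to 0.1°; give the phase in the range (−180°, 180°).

At s = jω = j1:
quadratic: (j1)² + 5.8·j1 + 25 = 24 + j5.8 → |·| ≈ 24.691, ∠ ≈ 13.59°
|G| = 125 / 24.691 ≈ 5.0626
Gain = 20 log₁₀(5.0626) ≈ 14.09 dB
∠G = 0.00° − 13.59° = -13.59°

14.1 dB, -13.6°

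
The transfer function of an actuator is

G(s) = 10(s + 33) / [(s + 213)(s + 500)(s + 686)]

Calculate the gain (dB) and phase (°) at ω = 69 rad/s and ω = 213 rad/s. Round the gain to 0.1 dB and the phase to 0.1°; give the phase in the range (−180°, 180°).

ω = 69: -100.2 dB, 32.9°; ω = 213: -94.7 dB, -4.1°

At s = jω = j69:
zero (s+33): 33 + j69 → |·| = √(33²+69²) = √5850 ≈ 76.485, ∠ = arctan(69/33) ≈ 64.44°
pole (s+213): 213 + j69 → |·| = √(213²+69²) = √50130 ≈ 223.9, ∠ = arctan(69/213) ≈ 17.95°
pole (s+500): 500 + j69 → |·| = √(500²+69²) = √254761 ≈ 504.74, ∠ = arctan(69/500) ≈ 7.86°
pole (s+686): 686 + j69 → |·| = √(686²+69²) = √475357 ≈ 689.46, ∠ = arctan(69/686) ≈ 5.74°
|G| = 10 · 76.485 / 7.7917e+07 ≈ 9.8162e-06
Gain = 20 log₁₀(9.8162e-06) ≈ -100.16 dB
∠G = 64.44° − 31.55° = 32.89°

At s = jω = j213:
zero (s+33): 33 + j213 → |·| = √(33²+213²) = √46458 ≈ 215.54, ∠ = arctan(213/33) ≈ 81.19°
pole (s+213): 213 + j213 → |·| = √(213²+213²) = √90738 ≈ 301.23, ∠ = arctan(213/213) ≈ 45.00°
pole (s+500): 500 + j213 → |·| = √(500²+213²) = √295369 ≈ 543.48, ∠ = arctan(213/500) ≈ 23.07°
pole (s+686): 686 + j213 → |·| = √(686²+213²) = √515965 ≈ 718.31, ∠ = arctan(213/686) ≈ 17.25°
|G| = 10 · 215.54 / 1.176e+08 ≈ 1.8328e-05
Gain = 20 log₁₀(1.8328e-05) ≈ -94.74 dB
∠G = 81.19° − 85.32° = -4.13°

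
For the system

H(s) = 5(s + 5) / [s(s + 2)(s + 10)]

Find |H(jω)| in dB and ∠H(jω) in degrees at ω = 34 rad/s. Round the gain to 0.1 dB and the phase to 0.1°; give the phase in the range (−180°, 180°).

At s = jω = j34:
zero (s+5): 5 + j34 → |·| = √(5²+34²) = √1181 ≈ 34.366, ∠ = arctan(34/5) ≈ 81.63°
pole (s+2): 2 + j34 → |·| = √(2²+34²) = √1160 ≈ 34.059, ∠ = arctan(34/2) ≈ 86.63°
pole (s+10): 10 + j34 → |·| = √(10²+34²) = √1256 ≈ 35.44, ∠ = arctan(34/10) ≈ 73.61°
pole at origin: |s| = 34, ∠ = 90.00° (in denominator)
|H| = 5 · 34.366 / 41040 ≈ 0.0041869
Gain = 20 log₁₀(0.0041869) ≈ -47.56 dB
∠H = 81.63° − 250.24° = -168.61°

-47.6 dB, -168.6°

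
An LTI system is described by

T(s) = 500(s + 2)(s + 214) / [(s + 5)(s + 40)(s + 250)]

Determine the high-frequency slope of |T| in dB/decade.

-20 dB/decade

Each pole contributes −20 dB/decade at high frequency; each zero contributes +20 dB/decade.
Net: 2 zero(s) − 3 pole(s) → -20 dB/decade.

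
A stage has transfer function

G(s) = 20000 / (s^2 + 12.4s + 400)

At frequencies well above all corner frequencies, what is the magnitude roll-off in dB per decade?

-40 dB/decade

Each pole contributes −20 dB/decade at high frequency; each zero contributes +20 dB/decade.
Net: 0 zero(s) − 2 pole(s) → -40 dB/decade.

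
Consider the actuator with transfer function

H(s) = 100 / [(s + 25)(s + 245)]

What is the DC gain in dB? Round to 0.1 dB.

H(0) = 100 / (25·245) ≈ 0.016327
20 log₁₀(0.016327) ≈ -35.74 dB

-35.7 dB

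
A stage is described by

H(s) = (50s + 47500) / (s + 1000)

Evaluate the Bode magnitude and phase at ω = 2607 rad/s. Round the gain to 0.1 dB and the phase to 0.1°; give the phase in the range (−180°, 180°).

Substitute s = j2607:
Numerator: 50(j2607) + 47500 = 47500 + j130350
Denominator: (j2607) + 1000 = 1000 + j2607
|N| = √(47500² + 130350²) ≈ 1.3873e+05, ∠N ≈ 69.98°
|D| = √(1000² + 2607²) ≈ 2792.2, ∠D ≈ 69.01°
|H| = 1.3873e+05 / 2792.2 ≈ 49.685
Gain = 20 log₁₀(49.685) ≈ 33.92 dB
∠H = 69.98° − 69.01° = 0.97°

33.9 dB, 1.0°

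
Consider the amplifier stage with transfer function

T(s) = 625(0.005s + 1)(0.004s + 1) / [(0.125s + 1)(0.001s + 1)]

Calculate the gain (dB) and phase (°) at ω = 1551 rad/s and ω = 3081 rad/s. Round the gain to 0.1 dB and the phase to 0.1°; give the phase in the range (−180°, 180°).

ω = 1551: 38.7 dB, 16.6°; ω = 3081: 39.6 dB, 9.8°

At ω = 1551 rad/s:
zero (1 + j1551·0.005) = 1 + j7.755 → |·| ≈ 7.8192, ∠ ≈ 82.65°
zero (1 + j1551·0.004) = 1 + j6.204 → |·| ≈ 6.2841, ∠ ≈ 80.84°
pole (1 + j1551·0.125) = 1 + j193.875 → |·| ≈ 193.88, ∠ ≈ 89.70°
pole (1 + j1551·0.001) = 1 + j1.551 → |·| ≈ 1.8454, ∠ ≈ 57.19°
|T| = 625 · 7.8192 · 6.2841 / (193.88 · 1.8454) ≈ 85.835
Gain = 20 log₁₀(85.835) ≈ 38.67 dB
∠T = (82.65° + 80.84°) − (89.70° + 57.19°) = 16.60°

At ω = 3081 rad/s:
zero (1 + j3081·0.005) = 1 + j15.405 → |·| ≈ 15.437, ∠ ≈ 86.29°
zero (1 + j3081·0.004) = 1 + j12.324 → |·| ≈ 12.365, ∠ ≈ 85.36°
pole (1 + j3081·0.125) = 1 + j385.125 → |·| ≈ 385.13, ∠ ≈ 89.85°
pole (1 + j3081·0.001) = 1 + j3.081 → |·| ≈ 3.2392, ∠ ≈ 72.02°
|T| = 625 · 15.437 · 12.365 / (385.13 · 3.2392) ≈ 95.63
Gain = 20 log₁₀(95.63) ≈ 39.61 dB
∠T = (86.29° + 85.36°) − (89.85° + 72.02°) = 9.78°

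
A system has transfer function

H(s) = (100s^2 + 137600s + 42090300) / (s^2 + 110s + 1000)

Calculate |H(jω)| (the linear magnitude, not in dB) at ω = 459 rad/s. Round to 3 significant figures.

309

Substitute s = j459:
Numerator: 100(j459)^2 + 137600(j459) + 42090300 = 21022200 + j63158400
Denominator: (j459)^2 + 110(j459) + 1000 = -209681 + j50490
|N| = √(21022200² + 63158400²) ≈ 6.6565e+07, ∠N ≈ 71.59°
|D| = √(209681² + 50490²) ≈ 2.1567e+05, ∠D ≈ 166.46°
|H| = 6.6565e+07 / 2.1567e+05 ≈ 308.64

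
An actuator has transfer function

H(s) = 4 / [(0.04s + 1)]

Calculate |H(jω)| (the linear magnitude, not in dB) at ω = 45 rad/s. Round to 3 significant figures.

1.94

At ω = 45 rad/s:
pole (1 + j45·0.04) = 1 + j1.8 → |·| ≈ 2.0591, ∠ ≈ 60.95°
|H| = 4 · 1 / (2.0591) ≈ 1.9426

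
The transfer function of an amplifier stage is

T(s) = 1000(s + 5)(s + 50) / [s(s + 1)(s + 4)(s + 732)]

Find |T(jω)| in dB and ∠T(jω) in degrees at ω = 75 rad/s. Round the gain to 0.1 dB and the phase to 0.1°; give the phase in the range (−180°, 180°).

-33.2 dB, -129.5°

At s = jω = j75:
zero (s+5): 5 + j75 → |·| = √(5²+75²) = √5650 ≈ 75.166, ∠ = arctan(75/5) ≈ 86.19°
zero (s+50): 50 + j75 → |·| = √(50²+75²) = √8125 ≈ 90.139, ∠ = arctan(75/50) ≈ 56.31°
pole (s+1): 1 + j75 → |·| = √(1²+75²) = √5626 ≈ 75.007, ∠ = arctan(75/1) ≈ 89.24°
pole (s+4): 4 + j75 → |·| = √(4²+75²) = √5641 ≈ 75.107, ∠ = arctan(75/4) ≈ 86.95°
pole (s+732): 732 + j75 → |·| = √(732²+75²) = √541449 ≈ 735.83, ∠ = arctan(75/732) ≈ 5.85°
pole at origin: |s| = 75, ∠ = 90.00° (in denominator)
|T| = 1000 · 6775.4 / 3.109e+08 ≈ 0.021793
Gain = 20 log₁₀(0.021793) ≈ -33.23 dB
∠T = 142.50° − 272.04° = -129.54°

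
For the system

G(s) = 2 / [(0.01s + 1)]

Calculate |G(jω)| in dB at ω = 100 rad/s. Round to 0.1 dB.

3.0 dB

At ω = 100 rad/s:
pole (1 + j100·0.01) = 1 + j1 → |·| ≈ 1.4142, ∠ ≈ 45.00°
|G| = 2 · 1 / (1.4142) ≈ 1.4142
Gain = 20 log₁₀(1.4142) ≈ 3.01 dB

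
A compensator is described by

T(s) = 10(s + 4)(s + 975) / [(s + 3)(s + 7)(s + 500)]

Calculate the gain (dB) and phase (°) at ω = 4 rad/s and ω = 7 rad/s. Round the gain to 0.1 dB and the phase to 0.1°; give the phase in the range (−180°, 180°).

ω = 4: 8.7 dB, -38.1°; ω = 7: 6.4 dB, -51.9°

At s = jω = j4:
zero (s+4): 4 + j4 → |·| = √(4²+4²) = √32 ≈ 5.6569, ∠ = arctan(4/4) ≈ 45.00°
zero (s+975): 975 + j4 → |·| = √(975²+4²) = √950641 ≈ 975.01, ∠ = arctan(4/975) ≈ 0.24°
pole (s+3): 3 + j4 → |·| = √(3²+4²) = √25 ≈ 5, ∠ = arctan(4/3) ≈ 53.13°
pole (s+7): 7 + j4 → |·| = √(7²+4²) = √65 ≈ 8.0623, ∠ = arctan(4/7) ≈ 29.74°
pole (s+500): 500 + j4 → |·| = √(500²+4²) = √250016 ≈ 500.02, ∠ = arctan(4/500) ≈ 0.46°
|T| = 10 · 5515.5 / 20157 ≈ 2.7363
Gain = 20 log₁₀(2.7363) ≈ 8.74 dB
∠T = 45.24° − 83.33° = -38.09°

At s = jω = j7:
zero (s+4): 4 + j7 → |·| = √(4²+7²) = √65 ≈ 8.0623, ∠ = arctan(7/4) ≈ 60.26°
zero (s+975): 975 + j7 → |·| = √(975²+7²) = √950674 ≈ 975.03, ∠ = arctan(7/975) ≈ 0.41°
pole (s+3): 3 + j7 → |·| = √(3²+7²) = √58 ≈ 7.6158, ∠ = arctan(7/3) ≈ 66.80°
pole (s+7): 7 + j7 → |·| = √(7²+7²) = √98 ≈ 9.8995, ∠ = arctan(7/7) ≈ 45.00°
pole (s+500): 500 + j7 → |·| = √(500²+7²) = √250049 ≈ 500.05, ∠ = arctan(7/500) ≈ 0.80°
|T| = 10 · 7861 / 37700 ≈ 2.0851
Gain = 20 log₁₀(2.0851) ≈ 6.38 dB
∠T = 60.67° − 112.60° = -51.93°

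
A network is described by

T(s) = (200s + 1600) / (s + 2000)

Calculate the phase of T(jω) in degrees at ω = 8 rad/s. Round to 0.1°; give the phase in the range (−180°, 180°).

Substitute s = j8:
Numerator: 200(j8) + 1600 = 1600 + j1600
Denominator: (j8) + 2000 = 2000 + j8
|N| = √(1600² + 1600²) ≈ 2262.7, ∠N ≈ 45.00°
|D| = √(2000² + 8²) ≈ 2000, ∠D ≈ 0.23°
∠T = 45.00° − 0.23° = 44.77°

44.8°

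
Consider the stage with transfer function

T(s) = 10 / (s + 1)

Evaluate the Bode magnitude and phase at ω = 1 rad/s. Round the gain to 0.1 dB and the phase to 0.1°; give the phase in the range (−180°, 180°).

At s = jω = j1:
pole (s+1): 1 + j1 → |·| = √(1²+1²) = √2 ≈ 1.4142, ∠ = arctan(1/1) ≈ 45.00°
|T| = 10 / 1.4142 ≈ 7.0711
Gain = 20 log₁₀(7.0711) ≈ 16.99 dB
∠T = 0.00° − 45.00° = -45.00°

17.0 dB, -45.0°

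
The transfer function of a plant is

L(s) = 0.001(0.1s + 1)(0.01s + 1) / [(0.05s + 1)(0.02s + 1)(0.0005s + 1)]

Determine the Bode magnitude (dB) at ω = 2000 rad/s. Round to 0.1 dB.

At ω = 2000 rad/s:
zero (1 + j2000·0.1) = 1 + j200 → |·| ≈ 200, ∠ ≈ 89.71°
zero (1 + j2000·0.01) = 1 + j20 → |·| ≈ 20.025, ∠ ≈ 87.14°
pole (1 + j2000·0.05) = 1 + j100 → |·| ≈ 100, ∠ ≈ 89.43°
pole (1 + j2000·0.02) = 1 + j40 → |·| ≈ 40.012, ∠ ≈ 88.57°
pole (1 + j2000·0.0005) = 1 + j1 → |·| ≈ 1.4142, ∠ ≈ 45.00°
|L| = 0.001 · 200 · 20.025 / (100 · 40.012 · 1.4142) ≈ 0.00070779
Gain = 20 log₁₀(0.00070779) ≈ -63.00 dB

-63.0 dB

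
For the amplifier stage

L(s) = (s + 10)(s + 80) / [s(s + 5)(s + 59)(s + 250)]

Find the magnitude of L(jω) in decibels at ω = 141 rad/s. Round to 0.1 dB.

-91.6 dB

At s = jω = j141:
zero (s+10): 10 + j141 → |·| = √(10²+141²) = √19981 ≈ 141.35, ∠ = arctan(141/10) ≈ 85.94°
zero (s+80): 80 + j141 → |·| = √(80²+141²) = √26281 ≈ 162.11, ∠ = arctan(141/80) ≈ 60.43°
pole (s+5): 5 + j141 → |·| = √(5²+141²) = √19906 ≈ 141.09, ∠ = arctan(141/5) ≈ 87.97°
pole (s+59): 59 + j141 → |·| = √(59²+141²) = √23362 ≈ 152.85, ∠ = arctan(141/59) ≈ 67.29°
pole (s+250): 250 + j141 → |·| = √(250²+141²) = √82381 ≈ 287.02, ∠ = arctan(141/250) ≈ 29.42°
pole at origin: |s| = 141, ∠ = 90.00° (in denominator)
|L| = 1 · 22914 / 8.7276e+08 ≈ 2.6255e-05
Gain = 20 log₁₀(2.6255e-05) ≈ -91.62 dB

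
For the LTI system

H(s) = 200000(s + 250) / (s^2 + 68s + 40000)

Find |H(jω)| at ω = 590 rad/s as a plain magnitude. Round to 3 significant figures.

At s = jω = j590:
zero (s+250): 250 + j590 → |·| = √(250²+590²) = √410600 ≈ 640.78, ∠ = arctan(590/250) ≈ 67.04°
quadratic: (j590)² + 68·j590 + 40000 = -308100 + j40120 → |·| ≈ 3.107e+05, ∠ ≈ 172.58°
|H| = 200000 · 640.78 / 3.107e+05 ≈ 412.48

412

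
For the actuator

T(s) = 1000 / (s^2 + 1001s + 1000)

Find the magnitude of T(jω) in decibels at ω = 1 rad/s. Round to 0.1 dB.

-3.0 dB

Substitute s = j1:
Numerator: 1000 = 1000 + j0
Denominator: (j1)^2 + 1001(j1) + 1000 = 999 + j1001
|N| = √(1000² + 0²) ≈ 1000, ∠N ≈ 0.00°
|D| = √(999² + 1001²) ≈ 1414.2, ∠D ≈ 45.06°
|T| = 1000 / 1414.2 ≈ 0.70711
Gain = 20 log₁₀(0.70711) ≈ -3.01 dB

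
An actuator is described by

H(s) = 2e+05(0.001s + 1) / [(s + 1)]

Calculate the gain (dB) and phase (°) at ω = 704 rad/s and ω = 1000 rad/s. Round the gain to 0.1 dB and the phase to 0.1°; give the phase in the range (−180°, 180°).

ω = 704: 50.8 dB, -54.8°; ω = 1000: 49.0 dB, -44.9°

At ω = 704 rad/s:
zero (1 + j704·0.001) = 1 + j0.704 → |·| ≈ 1.223, ∠ ≈ 35.15°
pole (1 + j704·1) = 1 + j704 → |·| ≈ 704, ∠ ≈ 89.92°
|H| = 2e+05 · 1.223 / (704) ≈ 347.44
Gain = 20 log₁₀(347.44) ≈ 50.82 dB
∠H = (35.15°) − (89.92°) = -54.77°

At ω = 1000 rad/s:
zero (1 + j1000·0.001) = 1 + j1 → |·| ≈ 1.4142, ∠ ≈ 45.00°
pole (1 + j1000·1) = 1 + j1000 → |·| ≈ 1000, ∠ ≈ 89.94°
|H| = 2e+05 · 1.4142 / (1000) ≈ 282.84
Gain = 20 log₁₀(282.84) ≈ 49.03 dB
∠H = (45.00°) − (89.94°) = -44.94°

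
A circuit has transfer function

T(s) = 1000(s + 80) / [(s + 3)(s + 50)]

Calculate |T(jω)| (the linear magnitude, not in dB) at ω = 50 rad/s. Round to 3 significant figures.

At s = jω = j50:
zero (s+80): 80 + j50 → |·| = √(80²+50²) = √8900 ≈ 94.34, ∠ = arctan(50/80) ≈ 32.01°
pole (s+3): 3 + j50 → |·| = √(3²+50²) = √2509 ≈ 50.09, ∠ = arctan(50/3) ≈ 86.57°
pole (s+50): 50 + j50 → |·| = √(50²+50²) = √5000 ≈ 70.711, ∠ = arctan(50/50) ≈ 45.00°
|T| = 1000 · 94.34 / 3541.9 ≈ 26.635

26.6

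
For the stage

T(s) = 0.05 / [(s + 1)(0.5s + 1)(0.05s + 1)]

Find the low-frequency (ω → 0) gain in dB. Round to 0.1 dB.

-26.0 dB

T(0) = 0.05 · 1 / 1 = 0.05
20 log₁₀(0.05) ≈ -26.02 dB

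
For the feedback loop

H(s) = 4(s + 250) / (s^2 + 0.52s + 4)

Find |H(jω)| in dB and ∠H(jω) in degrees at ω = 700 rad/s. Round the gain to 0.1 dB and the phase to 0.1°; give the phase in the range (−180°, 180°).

At s = jω = j700:
zero (s+250): 250 + j700 → |·| = √(250²+700²) = √552500 ≈ 743.3, ∠ = arctan(700/250) ≈ 70.35°
quadratic: (j700)² + 0.52·j700 + 4 = -489996 + j364 → |·| ≈ 4.9e+05, ∠ ≈ 179.96°
|H| = 4 · 743.3 / 4.9e+05 ≈ 0.0060678
Gain = 20 log₁₀(0.0060678) ≈ -44.34 dB
∠H = 70.35° − 179.96° = -109.61°

-44.3 dB, -109.6°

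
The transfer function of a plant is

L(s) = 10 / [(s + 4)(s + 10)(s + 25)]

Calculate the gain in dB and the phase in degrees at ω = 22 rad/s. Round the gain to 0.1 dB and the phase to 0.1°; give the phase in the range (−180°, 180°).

-65.1 dB, 173.4°

At s = jω = j22:
pole (s+4): 4 + j22 → |·| = √(4²+22²) = √500 ≈ 22.361, ∠ = arctan(22/4) ≈ 79.70°
pole (s+10): 10 + j22 → |·| = √(10²+22²) = √584 ≈ 24.166, ∠ = arctan(22/10) ≈ 65.56°
pole (s+25): 25 + j22 → |·| = √(25²+22²) = √1109 ≈ 33.302, ∠ = arctan(22/25) ≈ 41.35°
|L| = 10 / 17996 ≈ 0.00055568
Gain = 20 log₁₀(0.00055568) ≈ -65.10 dB
∠L = 0.00° − 186.61° = -186.61° ≡ 173.39° (principal value)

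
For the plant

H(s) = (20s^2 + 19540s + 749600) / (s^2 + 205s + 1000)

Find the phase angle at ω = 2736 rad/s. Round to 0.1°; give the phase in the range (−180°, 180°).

-15.5°

Substitute s = j2736:
Numerator: 20(j2736)^2 + 19540(j2736) + 749600 = -148964320 + j53461440
Denominator: (j2736)^2 + 205(j2736) + 1000 = -7484696 + j560880
|N| = √(148964320² + 53461440²) ≈ 1.5827e+08, ∠N ≈ 160.26°
|D| = √(7484696² + 560880²) ≈ 7.5057e+06, ∠D ≈ 175.71°
∠H = 160.26° − 175.71° = -15.45°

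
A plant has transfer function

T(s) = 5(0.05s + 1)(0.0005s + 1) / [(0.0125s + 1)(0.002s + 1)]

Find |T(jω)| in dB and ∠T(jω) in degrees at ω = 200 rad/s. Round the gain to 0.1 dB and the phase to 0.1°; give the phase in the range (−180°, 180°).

24.8 dB, 0.0°

At ω = 200 rad/s:
zero (1 + j200·0.05) = 1 + j10 → |·| ≈ 10.05, ∠ ≈ 84.29°
zero (1 + j200·0.0005) = 1 + j0.1 → |·| ≈ 1.005, ∠ ≈ 5.71°
pole (1 + j200·0.0125) = 1 + j2.5 → |·| ≈ 2.6926, ∠ ≈ 68.20°
pole (1 + j200·0.002) = 1 + j0.4 → |·| ≈ 1.077, ∠ ≈ 21.80°
|T| = 5 · 10.05 · 1.005 / (2.6926 · 1.077) ≈ 17.415
Gain = 20 log₁₀(17.415) ≈ 24.82 dB
∠T = (84.29° + 5.71°) − (68.20° + 21.80°) = 0.00°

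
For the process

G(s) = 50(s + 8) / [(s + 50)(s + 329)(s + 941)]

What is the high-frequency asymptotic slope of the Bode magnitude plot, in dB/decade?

Each pole contributes −20 dB/decade at high frequency; each zero contributes +20 dB/decade.
Net: 1 zero(s) − 3 pole(s) → -40 dB/decade.

-40 dB/decade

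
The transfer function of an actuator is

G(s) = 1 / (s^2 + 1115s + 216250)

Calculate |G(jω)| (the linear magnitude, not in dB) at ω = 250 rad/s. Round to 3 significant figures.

3.14e-06

Substitute s = j250:
Numerator: 1 = 1 + j0
Denominator: (j250)^2 + 1115(j250) + 216250 = 153750 + j278750
|N| = √(1² + 0²) ≈ 1, ∠N ≈ 0.00°
|D| = √(153750² + 278750²) ≈ 3.1834e+05, ∠D ≈ 61.12°
|G| = 1 / 3.1834e+05 ≈ 3.1413e-06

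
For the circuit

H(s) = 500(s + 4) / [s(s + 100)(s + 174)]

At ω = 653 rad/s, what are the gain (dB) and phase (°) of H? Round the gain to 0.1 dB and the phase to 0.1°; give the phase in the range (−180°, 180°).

At s = jω = j653:
zero (s+4): 4 + j653 → |·| = √(4²+653²) = √426425 ≈ 653.01, ∠ = arctan(653/4) ≈ 89.65°
pole (s+100): 100 + j653 → |·| = √(100²+653²) = √436409 ≈ 660.61, ∠ = arctan(653/100) ≈ 81.29°
pole (s+174): 174 + j653 → |·| = √(174²+653²) = √456685 ≈ 675.78, ∠ = arctan(653/174) ≈ 75.08°
pole at origin: |s| = 653, ∠ = 90.00° (in denominator)
|H| = 500 · 653.01 / 2.9152e+08 ≈ 0.00112
Gain = 20 log₁₀(0.00112) ≈ -59.02 dB
∠H = 89.65° − 246.37° = -156.72°

-59.0 dB, -156.7°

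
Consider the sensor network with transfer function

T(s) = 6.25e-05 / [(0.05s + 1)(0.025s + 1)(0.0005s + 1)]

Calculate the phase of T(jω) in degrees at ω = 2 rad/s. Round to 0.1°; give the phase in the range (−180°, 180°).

At ω = 2 rad/s:
pole (1 + j2·0.05) = 1 + j0.1 → |·| ≈ 1.005, ∠ ≈ 5.71°
pole (1 + j2·0.025) = 1 + j0.05 → |·| ≈ 1.0012, ∠ ≈ 2.86°
pole (1 + j2·0.0005) = 1 + j0.001 → |·| ≈ 1, ∠ ≈ 0.06°
∠T = (0°) − (5.71° + 2.86° + 0.06°) = -8.63°

-8.6°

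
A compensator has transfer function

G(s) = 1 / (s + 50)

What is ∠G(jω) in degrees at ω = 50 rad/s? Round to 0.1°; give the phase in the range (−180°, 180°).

-45.0°

Substitute s = j50:
Numerator: 1 = 1 + j0
Denominator: (j50) + 50 = 50 + j50
|N| = √(1² + 0²) ≈ 1, ∠N ≈ 0.00°
|D| = √(50² + 50²) ≈ 70.711, ∠D ≈ 45.00°
∠G = 0.00° − 45.00° = -45.00°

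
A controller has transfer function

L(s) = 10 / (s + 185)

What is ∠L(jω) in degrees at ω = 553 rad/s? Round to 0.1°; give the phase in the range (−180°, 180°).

At s = jω = j553:
pole (s+185): 185 + j553 → |·| = √(185²+553²) = √340034 ≈ 583.12, ∠ = arctan(553/185) ≈ 71.50°
∠L = 0.00° − 71.50° = -71.50°

-71.5°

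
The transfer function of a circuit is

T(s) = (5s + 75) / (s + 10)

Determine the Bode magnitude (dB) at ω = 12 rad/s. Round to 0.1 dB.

Substitute s = j12:
Numerator: 5(j12) + 75 = 75 + j60
Denominator: (j12) + 10 = 10 + j12
|N| = √(75² + 60²) ≈ 96.047, ∠N ≈ 38.66°
|D| = √(10² + 12²) ≈ 15.62, ∠D ≈ 50.19°
|T| = 96.047 / 15.62 ≈ 6.149
Gain = 20 log₁₀(6.149) ≈ 15.78 dB

15.8 dB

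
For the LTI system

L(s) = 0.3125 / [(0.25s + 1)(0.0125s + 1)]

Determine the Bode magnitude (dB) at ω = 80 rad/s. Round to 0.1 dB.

At ω = 80 rad/s:
pole (1 + j80·0.25) = 1 + j20 → |·| ≈ 20.025, ∠ ≈ 87.14°
pole (1 + j80·0.0125) = 1 + j1 → |·| ≈ 1.4142, ∠ ≈ 45.00°
|L| = 0.3125 · 1 / (20.025 · 1.4142) ≈ 0.011035
Gain = 20 log₁₀(0.011035) ≈ -39.14 dB

-39.1 dB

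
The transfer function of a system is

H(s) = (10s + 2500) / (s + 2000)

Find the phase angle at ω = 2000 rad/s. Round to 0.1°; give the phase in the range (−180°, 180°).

Substitute s = j2000:
Numerator: 10(j2000) + 2500 = 2500 + j20000
Denominator: (j2000) + 2000 = 2000 + j2000
|N| = √(2500² + 20000²) ≈ 20156, ∠N ≈ 82.87°
|D| = √(2000² + 2000²) ≈ 2828.4, ∠D ≈ 45.00°
∠H = 82.87° − 45.00° = 37.87°

37.9°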